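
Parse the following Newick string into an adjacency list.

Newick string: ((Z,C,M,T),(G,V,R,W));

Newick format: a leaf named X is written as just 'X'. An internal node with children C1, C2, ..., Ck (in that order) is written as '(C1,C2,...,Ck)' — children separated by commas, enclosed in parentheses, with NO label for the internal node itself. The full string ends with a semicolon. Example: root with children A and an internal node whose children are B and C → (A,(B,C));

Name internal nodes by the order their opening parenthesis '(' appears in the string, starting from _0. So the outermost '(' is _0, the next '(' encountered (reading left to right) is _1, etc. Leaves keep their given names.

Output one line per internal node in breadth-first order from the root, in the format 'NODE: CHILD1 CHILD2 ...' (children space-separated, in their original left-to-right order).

Input: ((Z,C,M,T),(G,V,R,W));
Scanning left-to-right, naming '(' by encounter order:
  pos 0: '(' -> open internal node _0 (depth 1)
  pos 1: '(' -> open internal node _1 (depth 2)
  pos 9: ')' -> close internal node _1 (now at depth 1)
  pos 11: '(' -> open internal node _2 (depth 2)
  pos 19: ')' -> close internal node _2 (now at depth 1)
  pos 20: ')' -> close internal node _0 (now at depth 0)
Total internal nodes: 3
BFS adjacency from root:
  _0: _1 _2
  _1: Z C M T
  _2: G V R W

Answer: _0: _1 _2
_1: Z C M T
_2: G V R W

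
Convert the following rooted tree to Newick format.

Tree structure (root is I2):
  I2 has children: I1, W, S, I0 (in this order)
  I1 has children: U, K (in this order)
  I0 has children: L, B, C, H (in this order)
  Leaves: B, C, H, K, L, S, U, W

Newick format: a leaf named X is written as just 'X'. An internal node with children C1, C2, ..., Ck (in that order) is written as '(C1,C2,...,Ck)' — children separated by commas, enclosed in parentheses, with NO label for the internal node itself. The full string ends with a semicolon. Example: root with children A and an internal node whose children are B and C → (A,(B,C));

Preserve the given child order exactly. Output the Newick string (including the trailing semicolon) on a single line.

internal I2 with children ['I1', 'W', 'S', 'I0']
  internal I1 with children ['U', 'K']
    leaf 'U' → 'U'
    leaf 'K' → 'K'
  → '(U,K)'
  leaf 'W' → 'W'
  leaf 'S' → 'S'
  internal I0 with children ['L', 'B', 'C', 'H']
    leaf 'L' → 'L'
    leaf 'B' → 'B'
    leaf 'C' → 'C'
    leaf 'H' → 'H'
  → '(L,B,C,H)'
→ '((U,K),W,S,(L,B,C,H))'
Final: ((U,K),W,S,(L,B,C,H));

Answer: ((U,K),W,S,(L,B,C,H));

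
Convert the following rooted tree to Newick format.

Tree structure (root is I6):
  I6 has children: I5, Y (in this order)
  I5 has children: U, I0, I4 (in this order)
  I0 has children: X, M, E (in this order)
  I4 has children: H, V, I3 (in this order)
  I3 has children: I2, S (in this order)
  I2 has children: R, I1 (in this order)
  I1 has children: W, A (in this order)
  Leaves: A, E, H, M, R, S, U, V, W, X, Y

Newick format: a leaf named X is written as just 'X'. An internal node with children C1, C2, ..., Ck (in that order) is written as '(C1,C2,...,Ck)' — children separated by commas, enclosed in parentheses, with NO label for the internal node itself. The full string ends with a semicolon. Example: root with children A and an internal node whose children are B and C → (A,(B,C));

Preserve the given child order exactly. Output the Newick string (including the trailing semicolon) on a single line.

Answer: ((U,(X,M,E),(H,V,((R,(W,A)),S))),Y);

Derivation:
internal I6 with children ['I5', 'Y']
  internal I5 with children ['U', 'I0', 'I4']
    leaf 'U' → 'U'
    internal I0 with children ['X', 'M', 'E']
      leaf 'X' → 'X'
      leaf 'M' → 'M'
      leaf 'E' → 'E'
    → '(X,M,E)'
    internal I4 with children ['H', 'V', 'I3']
      leaf 'H' → 'H'
      leaf 'V' → 'V'
      internal I3 with children ['I2', 'S']
        internal I2 with children ['R', 'I1']
          leaf 'R' → 'R'
          internal I1 with children ['W', 'A']
            leaf 'W' → 'W'
            leaf 'A' → 'A'
          → '(W,A)'
        → '(R,(W,A))'
        leaf 'S' → 'S'
      → '((R,(W,A)),S)'
    → '(H,V,((R,(W,A)),S))'
  → '(U,(X,M,E),(H,V,((R,(W,A)),S)))'
  leaf 'Y' → 'Y'
→ '((U,(X,M,E),(H,V,((R,(W,A)),S))),Y)'
Final: ((U,(X,M,E),(H,V,((R,(W,A)),S))),Y);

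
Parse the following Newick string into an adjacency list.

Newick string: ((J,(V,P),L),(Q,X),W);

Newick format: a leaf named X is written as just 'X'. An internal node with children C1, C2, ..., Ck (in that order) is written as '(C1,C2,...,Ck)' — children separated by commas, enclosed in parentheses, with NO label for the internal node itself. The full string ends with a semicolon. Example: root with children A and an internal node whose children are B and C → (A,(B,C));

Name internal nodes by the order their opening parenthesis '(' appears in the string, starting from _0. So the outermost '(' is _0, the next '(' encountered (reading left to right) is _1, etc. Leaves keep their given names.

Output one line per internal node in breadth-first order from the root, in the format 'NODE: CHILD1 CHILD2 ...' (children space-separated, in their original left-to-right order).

Answer: _0: _1 _3 W
_1: J _2 L
_3: Q X
_2: V P

Derivation:
Input: ((J,(V,P),L),(Q,X),W);
Scanning left-to-right, naming '(' by encounter order:
  pos 0: '(' -> open internal node _0 (depth 1)
  pos 1: '(' -> open internal node _1 (depth 2)
  pos 4: '(' -> open internal node _2 (depth 3)
  pos 8: ')' -> close internal node _2 (now at depth 2)
  pos 11: ')' -> close internal node _1 (now at depth 1)
  pos 13: '(' -> open internal node _3 (depth 2)
  pos 17: ')' -> close internal node _3 (now at depth 1)
  pos 20: ')' -> close internal node _0 (now at depth 0)
Total internal nodes: 4
BFS adjacency from root:
  _0: _1 _3 W
  _1: J _2 L
  _3: Q X
  _2: V P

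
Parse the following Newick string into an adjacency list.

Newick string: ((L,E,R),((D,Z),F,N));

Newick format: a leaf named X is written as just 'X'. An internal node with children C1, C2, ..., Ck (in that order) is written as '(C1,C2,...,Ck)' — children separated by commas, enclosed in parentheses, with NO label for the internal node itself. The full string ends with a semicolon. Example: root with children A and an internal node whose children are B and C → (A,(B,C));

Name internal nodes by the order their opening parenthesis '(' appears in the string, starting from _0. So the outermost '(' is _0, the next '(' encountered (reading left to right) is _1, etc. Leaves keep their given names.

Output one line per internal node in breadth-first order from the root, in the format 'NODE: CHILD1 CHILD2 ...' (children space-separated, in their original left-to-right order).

Answer: _0: _1 _2
_1: L E R
_2: _3 F N
_3: D Z

Derivation:
Input: ((L,E,R),((D,Z),F,N));
Scanning left-to-right, naming '(' by encounter order:
  pos 0: '(' -> open internal node _0 (depth 1)
  pos 1: '(' -> open internal node _1 (depth 2)
  pos 7: ')' -> close internal node _1 (now at depth 1)
  pos 9: '(' -> open internal node _2 (depth 2)
  pos 10: '(' -> open internal node _3 (depth 3)
  pos 14: ')' -> close internal node _3 (now at depth 2)
  pos 19: ')' -> close internal node _2 (now at depth 1)
  pos 20: ')' -> close internal node _0 (now at depth 0)
Total internal nodes: 4
BFS adjacency from root:
  _0: _1 _2
  _1: L E R
  _2: _3 F N
  _3: D Z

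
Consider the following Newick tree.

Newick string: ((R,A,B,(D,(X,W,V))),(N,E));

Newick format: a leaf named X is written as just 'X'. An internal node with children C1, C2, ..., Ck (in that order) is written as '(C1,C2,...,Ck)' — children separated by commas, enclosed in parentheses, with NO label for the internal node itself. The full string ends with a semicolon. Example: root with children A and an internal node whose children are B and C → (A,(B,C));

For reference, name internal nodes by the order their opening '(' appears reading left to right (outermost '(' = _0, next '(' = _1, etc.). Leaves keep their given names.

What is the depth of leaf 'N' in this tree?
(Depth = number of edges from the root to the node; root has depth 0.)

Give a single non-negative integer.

Newick: ((R,A,B,(D,(X,W,V))),(N,E));
Naming internals by '(' encounter order: outermost '(' = _0, next = _1, ...
Query node: N
Path from root: _0 -> _4 -> N
Depth of N: 2 (number of edges from root)

Answer: 2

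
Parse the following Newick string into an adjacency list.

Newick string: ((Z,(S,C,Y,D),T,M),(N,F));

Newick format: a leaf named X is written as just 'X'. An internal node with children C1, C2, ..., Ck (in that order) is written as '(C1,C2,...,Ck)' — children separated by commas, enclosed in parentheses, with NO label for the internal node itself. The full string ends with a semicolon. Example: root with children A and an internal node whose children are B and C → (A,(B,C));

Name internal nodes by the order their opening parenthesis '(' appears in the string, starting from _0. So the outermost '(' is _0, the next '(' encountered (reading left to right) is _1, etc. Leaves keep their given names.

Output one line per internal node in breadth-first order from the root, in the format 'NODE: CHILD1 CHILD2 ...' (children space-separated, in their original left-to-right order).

Input: ((Z,(S,C,Y,D),T,M),(N,F));
Scanning left-to-right, naming '(' by encounter order:
  pos 0: '(' -> open internal node _0 (depth 1)
  pos 1: '(' -> open internal node _1 (depth 2)
  pos 4: '(' -> open internal node _2 (depth 3)
  pos 12: ')' -> close internal node _2 (now at depth 2)
  pos 17: ')' -> close internal node _1 (now at depth 1)
  pos 19: '(' -> open internal node _3 (depth 2)
  pos 23: ')' -> close internal node _3 (now at depth 1)
  pos 24: ')' -> close internal node _0 (now at depth 0)
Total internal nodes: 4
BFS adjacency from root:
  _0: _1 _3
  _1: Z _2 T M
  _3: N F
  _2: S C Y D

Answer: _0: _1 _3
_1: Z _2 T M
_3: N F
_2: S C Y D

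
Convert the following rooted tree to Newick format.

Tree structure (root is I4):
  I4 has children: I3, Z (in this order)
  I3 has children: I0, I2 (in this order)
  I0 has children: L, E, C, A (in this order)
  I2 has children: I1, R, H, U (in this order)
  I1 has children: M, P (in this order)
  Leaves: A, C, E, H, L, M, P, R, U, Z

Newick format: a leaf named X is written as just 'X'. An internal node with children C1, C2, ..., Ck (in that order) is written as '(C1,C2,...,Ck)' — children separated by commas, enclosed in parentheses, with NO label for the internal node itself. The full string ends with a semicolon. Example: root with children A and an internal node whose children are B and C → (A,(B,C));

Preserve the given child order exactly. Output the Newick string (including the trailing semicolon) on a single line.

Answer: (((L,E,C,A),((M,P),R,H,U)),Z);

Derivation:
internal I4 with children ['I3', 'Z']
  internal I3 with children ['I0', 'I2']
    internal I0 with children ['L', 'E', 'C', 'A']
      leaf 'L' → 'L'
      leaf 'E' → 'E'
      leaf 'C' → 'C'
      leaf 'A' → 'A'
    → '(L,E,C,A)'
    internal I2 with children ['I1', 'R', 'H', 'U']
      internal I1 with children ['M', 'P']
        leaf 'M' → 'M'
        leaf 'P' → 'P'
      → '(M,P)'
      leaf 'R' → 'R'
      leaf 'H' → 'H'
      leaf 'U' → 'U'
    → '((M,P),R,H,U)'
  → '((L,E,C,A),((M,P),R,H,U))'
  leaf 'Z' → 'Z'
→ '(((L,E,C,A),((M,P),R,H,U)),Z)'
Final: (((L,E,C,A),((M,P),R,H,U)),Z);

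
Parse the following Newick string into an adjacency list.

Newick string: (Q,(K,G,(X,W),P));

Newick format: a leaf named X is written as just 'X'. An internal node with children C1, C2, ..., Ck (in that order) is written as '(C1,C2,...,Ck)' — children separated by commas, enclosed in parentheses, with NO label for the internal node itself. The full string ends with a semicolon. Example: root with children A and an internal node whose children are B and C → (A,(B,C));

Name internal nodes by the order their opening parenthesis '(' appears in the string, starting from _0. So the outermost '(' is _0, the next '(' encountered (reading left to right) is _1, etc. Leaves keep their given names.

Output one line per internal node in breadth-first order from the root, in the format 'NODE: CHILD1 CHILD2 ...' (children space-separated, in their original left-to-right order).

Answer: _0: Q _1
_1: K G _2 P
_2: X W

Derivation:
Input: (Q,(K,G,(X,W),P));
Scanning left-to-right, naming '(' by encounter order:
  pos 0: '(' -> open internal node _0 (depth 1)
  pos 3: '(' -> open internal node _1 (depth 2)
  pos 8: '(' -> open internal node _2 (depth 3)
  pos 12: ')' -> close internal node _2 (now at depth 2)
  pos 15: ')' -> close internal node _1 (now at depth 1)
  pos 16: ')' -> close internal node _0 (now at depth 0)
Total internal nodes: 3
BFS adjacency from root:
  _0: Q _1
  _1: K G _2 P
  _2: X W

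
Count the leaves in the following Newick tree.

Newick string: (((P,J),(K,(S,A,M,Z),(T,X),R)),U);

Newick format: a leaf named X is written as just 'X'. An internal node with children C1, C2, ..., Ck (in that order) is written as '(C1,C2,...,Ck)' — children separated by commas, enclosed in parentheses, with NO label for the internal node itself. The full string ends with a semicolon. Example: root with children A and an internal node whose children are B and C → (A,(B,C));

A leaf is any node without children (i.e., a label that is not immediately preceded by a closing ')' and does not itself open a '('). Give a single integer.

Answer: 11

Derivation:
Newick: (((P,J),(K,(S,A,M,Z),(T,X),R)),U);
Scan left-to-right; a leaf is any maximal label run not followed by '(':
  pos 3: leaf 'P' → count = 1
  pos 5: leaf 'J' → count = 2
  pos 9: leaf 'K' → count = 3
  pos 12: leaf 'S' → count = 4
  pos 14: leaf 'A' → count = 5
  pos 16: leaf 'M' → count = 6
  pos 18: leaf 'Z' → count = 7
  pos 22: leaf 'T' → count = 8
  pos 24: leaf 'X' → count = 9
  pos 27: leaf 'R' → count = 10
  pos 31: leaf 'U' → count = 11
Total leaves: 11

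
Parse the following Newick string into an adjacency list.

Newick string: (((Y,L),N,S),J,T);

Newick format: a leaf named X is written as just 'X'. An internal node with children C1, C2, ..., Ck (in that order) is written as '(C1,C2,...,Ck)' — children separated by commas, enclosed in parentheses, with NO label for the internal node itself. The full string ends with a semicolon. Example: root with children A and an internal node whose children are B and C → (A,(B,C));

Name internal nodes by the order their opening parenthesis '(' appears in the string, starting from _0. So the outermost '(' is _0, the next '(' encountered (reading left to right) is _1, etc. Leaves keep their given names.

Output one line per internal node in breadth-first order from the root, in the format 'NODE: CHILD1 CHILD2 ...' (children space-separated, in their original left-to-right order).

Answer: _0: _1 J T
_1: _2 N S
_2: Y L

Derivation:
Input: (((Y,L),N,S),J,T);
Scanning left-to-right, naming '(' by encounter order:
  pos 0: '(' -> open internal node _0 (depth 1)
  pos 1: '(' -> open internal node _1 (depth 2)
  pos 2: '(' -> open internal node _2 (depth 3)
  pos 6: ')' -> close internal node _2 (now at depth 2)
  pos 11: ')' -> close internal node _1 (now at depth 1)
  pos 16: ')' -> close internal node _0 (now at depth 0)
Total internal nodes: 3
BFS adjacency from root:
  _0: _1 J T
  _1: _2 N S
  _2: Y L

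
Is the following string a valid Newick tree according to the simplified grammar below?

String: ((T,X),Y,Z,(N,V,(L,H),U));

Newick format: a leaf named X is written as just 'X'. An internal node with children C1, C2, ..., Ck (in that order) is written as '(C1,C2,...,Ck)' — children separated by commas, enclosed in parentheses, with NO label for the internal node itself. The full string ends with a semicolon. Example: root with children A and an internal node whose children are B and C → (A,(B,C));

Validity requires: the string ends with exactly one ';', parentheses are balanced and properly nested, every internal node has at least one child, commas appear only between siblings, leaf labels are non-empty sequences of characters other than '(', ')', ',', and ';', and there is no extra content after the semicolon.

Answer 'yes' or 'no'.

Input: ((T,X),Y,Z,(N,V,(L,H),U));
Paren balance: 4 '(' vs 4 ')' OK
Ends with single ';': True
Full parse: OK
Valid: True

Answer: yes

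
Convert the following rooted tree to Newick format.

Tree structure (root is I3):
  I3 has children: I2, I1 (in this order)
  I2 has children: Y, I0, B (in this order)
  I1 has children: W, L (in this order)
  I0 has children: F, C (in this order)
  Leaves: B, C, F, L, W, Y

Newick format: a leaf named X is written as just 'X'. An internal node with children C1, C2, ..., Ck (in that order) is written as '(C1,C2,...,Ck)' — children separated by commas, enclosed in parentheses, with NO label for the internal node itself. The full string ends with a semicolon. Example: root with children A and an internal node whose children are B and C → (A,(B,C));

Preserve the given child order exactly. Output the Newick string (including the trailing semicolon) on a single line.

internal I3 with children ['I2', 'I1']
  internal I2 with children ['Y', 'I0', 'B']
    leaf 'Y' → 'Y'
    internal I0 with children ['F', 'C']
      leaf 'F' → 'F'
      leaf 'C' → 'C'
    → '(F,C)'
    leaf 'B' → 'B'
  → '(Y,(F,C),B)'
  internal I1 with children ['W', 'L']
    leaf 'W' → 'W'
    leaf 'L' → 'L'
  → '(W,L)'
→ '((Y,(F,C),B),(W,L))'
Final: ((Y,(F,C),B),(W,L));

Answer: ((Y,(F,C),B),(W,L));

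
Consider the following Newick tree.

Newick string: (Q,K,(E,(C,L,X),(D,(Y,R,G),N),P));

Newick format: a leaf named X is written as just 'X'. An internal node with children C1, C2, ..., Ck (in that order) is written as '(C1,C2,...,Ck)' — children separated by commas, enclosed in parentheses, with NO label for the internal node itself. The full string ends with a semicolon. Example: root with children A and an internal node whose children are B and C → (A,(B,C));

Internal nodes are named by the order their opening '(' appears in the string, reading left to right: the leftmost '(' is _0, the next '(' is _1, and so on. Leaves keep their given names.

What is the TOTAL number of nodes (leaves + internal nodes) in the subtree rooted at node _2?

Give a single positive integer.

Answer: 4

Derivation:
Newick: (Q,K,(E,(C,L,X),(D,(Y,R,G),N),P));
Locate _2: it is the '(' at position 8 (the 3rd '(' reading left to right).
Query: subtree rooted at _2
_2: subtree_size = 1 + 3
  C: subtree_size = 1 + 0
  L: subtree_size = 1 + 0
  X: subtree_size = 1 + 0
Total subtree size of _2: 4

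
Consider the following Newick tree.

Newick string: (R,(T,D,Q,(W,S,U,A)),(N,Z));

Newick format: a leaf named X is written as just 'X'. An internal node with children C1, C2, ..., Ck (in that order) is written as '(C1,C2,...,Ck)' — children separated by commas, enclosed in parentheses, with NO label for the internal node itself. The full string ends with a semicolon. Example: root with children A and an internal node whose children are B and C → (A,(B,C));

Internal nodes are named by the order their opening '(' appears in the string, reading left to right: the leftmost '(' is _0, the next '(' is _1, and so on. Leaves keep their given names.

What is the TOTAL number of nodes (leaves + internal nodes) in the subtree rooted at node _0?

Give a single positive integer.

Newick: (R,(T,D,Q,(W,S,U,A)),(N,Z));
Locate _0: it is the '(' at position 0 (the 1st '(' reading left to right).
Query: subtree rooted at _0
_0: subtree_size = 1 + 13
  R: subtree_size = 1 + 0
  _1: subtree_size = 1 + 8
    T: subtree_size = 1 + 0
    D: subtree_size = 1 + 0
    Q: subtree_size = 1 + 0
    _2: subtree_size = 1 + 4
      W: subtree_size = 1 + 0
      S: subtree_size = 1 + 0
      U: subtree_size = 1 + 0
      A: subtree_size = 1 + 0
  _3: subtree_size = 1 + 2
    N: subtree_size = 1 + 0
    Z: subtree_size = 1 + 0
Total subtree size of _0: 14

Answer: 14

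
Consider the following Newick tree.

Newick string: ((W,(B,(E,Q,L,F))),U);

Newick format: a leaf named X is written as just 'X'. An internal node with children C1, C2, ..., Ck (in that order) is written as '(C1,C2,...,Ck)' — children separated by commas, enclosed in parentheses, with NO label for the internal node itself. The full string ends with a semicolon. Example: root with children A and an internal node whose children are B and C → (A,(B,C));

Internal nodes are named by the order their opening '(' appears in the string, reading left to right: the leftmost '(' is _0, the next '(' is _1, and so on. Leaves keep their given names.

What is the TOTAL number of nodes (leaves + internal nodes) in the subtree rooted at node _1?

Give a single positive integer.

Answer: 9

Derivation:
Newick: ((W,(B,(E,Q,L,F))),U);
Locate _1: it is the '(' at position 1 (the 2nd '(' reading left to right).
Query: subtree rooted at _1
_1: subtree_size = 1 + 8
  W: subtree_size = 1 + 0
  _2: subtree_size = 1 + 6
    B: subtree_size = 1 + 0
    _3: subtree_size = 1 + 4
      E: subtree_size = 1 + 0
      Q: subtree_size = 1 + 0
      L: subtree_size = 1 + 0
      F: subtree_size = 1 + 0
Total subtree size of _1: 9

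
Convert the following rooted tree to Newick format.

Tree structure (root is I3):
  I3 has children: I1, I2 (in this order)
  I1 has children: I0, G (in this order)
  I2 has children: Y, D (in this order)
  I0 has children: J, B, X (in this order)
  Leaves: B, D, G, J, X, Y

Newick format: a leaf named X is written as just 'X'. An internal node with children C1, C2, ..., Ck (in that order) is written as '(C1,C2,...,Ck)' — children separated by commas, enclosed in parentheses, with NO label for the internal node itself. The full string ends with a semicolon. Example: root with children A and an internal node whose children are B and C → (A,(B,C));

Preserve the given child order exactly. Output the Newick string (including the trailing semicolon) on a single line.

internal I3 with children ['I1', 'I2']
  internal I1 with children ['I0', 'G']
    internal I0 with children ['J', 'B', 'X']
      leaf 'J' → 'J'
      leaf 'B' → 'B'
      leaf 'X' → 'X'
    → '(J,B,X)'
    leaf 'G' → 'G'
  → '((J,B,X),G)'
  internal I2 with children ['Y', 'D']
    leaf 'Y' → 'Y'
    leaf 'D' → 'D'
  → '(Y,D)'
→ '(((J,B,X),G),(Y,D))'
Final: (((J,B,X),G),(Y,D));

Answer: (((J,B,X),G),(Y,D));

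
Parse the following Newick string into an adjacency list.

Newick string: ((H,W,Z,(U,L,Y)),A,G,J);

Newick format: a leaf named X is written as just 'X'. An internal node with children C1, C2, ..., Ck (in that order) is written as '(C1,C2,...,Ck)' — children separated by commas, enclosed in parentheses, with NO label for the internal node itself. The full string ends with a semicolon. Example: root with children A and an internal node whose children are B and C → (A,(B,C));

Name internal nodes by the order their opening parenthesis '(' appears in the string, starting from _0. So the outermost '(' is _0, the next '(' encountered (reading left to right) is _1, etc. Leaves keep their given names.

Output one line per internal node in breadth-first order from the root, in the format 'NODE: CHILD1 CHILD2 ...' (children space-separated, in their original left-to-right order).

Input: ((H,W,Z,(U,L,Y)),A,G,J);
Scanning left-to-right, naming '(' by encounter order:
  pos 0: '(' -> open internal node _0 (depth 1)
  pos 1: '(' -> open internal node _1 (depth 2)
  pos 8: '(' -> open internal node _2 (depth 3)
  pos 14: ')' -> close internal node _2 (now at depth 2)
  pos 15: ')' -> close internal node _1 (now at depth 1)
  pos 22: ')' -> close internal node _0 (now at depth 0)
Total internal nodes: 3
BFS adjacency from root:
  _0: _1 A G J
  _1: H W Z _2
  _2: U L Y

Answer: _0: _1 A G J
_1: H W Z _2
_2: U L Y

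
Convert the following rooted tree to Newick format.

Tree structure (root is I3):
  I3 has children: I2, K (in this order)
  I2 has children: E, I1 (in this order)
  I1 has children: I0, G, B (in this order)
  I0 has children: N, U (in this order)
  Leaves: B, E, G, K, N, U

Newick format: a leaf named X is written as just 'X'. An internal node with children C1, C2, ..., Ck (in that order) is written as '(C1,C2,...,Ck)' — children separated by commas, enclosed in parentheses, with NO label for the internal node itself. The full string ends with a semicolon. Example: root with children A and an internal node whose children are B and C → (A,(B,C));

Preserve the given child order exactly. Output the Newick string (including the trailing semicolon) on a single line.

internal I3 with children ['I2', 'K']
  internal I2 with children ['E', 'I1']
    leaf 'E' → 'E'
    internal I1 with children ['I0', 'G', 'B']
      internal I0 with children ['N', 'U']
        leaf 'N' → 'N'
        leaf 'U' → 'U'
      → '(N,U)'
      leaf 'G' → 'G'
      leaf 'B' → 'B'
    → '((N,U),G,B)'
  → '(E,((N,U),G,B))'
  leaf 'K' → 'K'
→ '((E,((N,U),G,B)),K)'
Final: ((E,((N,U),G,B)),K);

Answer: ((E,((N,U),G,B)),K);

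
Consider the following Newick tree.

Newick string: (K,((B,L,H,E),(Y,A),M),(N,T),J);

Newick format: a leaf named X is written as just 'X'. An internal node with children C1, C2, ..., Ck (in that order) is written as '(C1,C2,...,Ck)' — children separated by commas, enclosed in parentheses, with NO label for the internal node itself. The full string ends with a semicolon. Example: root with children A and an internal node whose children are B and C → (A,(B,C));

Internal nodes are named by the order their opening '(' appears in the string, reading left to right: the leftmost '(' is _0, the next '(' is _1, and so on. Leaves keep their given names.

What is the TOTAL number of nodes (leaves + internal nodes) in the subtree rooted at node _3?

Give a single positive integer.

Answer: 3

Derivation:
Newick: (K,((B,L,H,E),(Y,A),M),(N,T),J);
Locate _3: it is the '(' at position 14 (the 4th '(' reading left to right).
Query: subtree rooted at _3
_3: subtree_size = 1 + 2
  Y: subtree_size = 1 + 0
  A: subtree_size = 1 + 0
Total subtree size of _3: 3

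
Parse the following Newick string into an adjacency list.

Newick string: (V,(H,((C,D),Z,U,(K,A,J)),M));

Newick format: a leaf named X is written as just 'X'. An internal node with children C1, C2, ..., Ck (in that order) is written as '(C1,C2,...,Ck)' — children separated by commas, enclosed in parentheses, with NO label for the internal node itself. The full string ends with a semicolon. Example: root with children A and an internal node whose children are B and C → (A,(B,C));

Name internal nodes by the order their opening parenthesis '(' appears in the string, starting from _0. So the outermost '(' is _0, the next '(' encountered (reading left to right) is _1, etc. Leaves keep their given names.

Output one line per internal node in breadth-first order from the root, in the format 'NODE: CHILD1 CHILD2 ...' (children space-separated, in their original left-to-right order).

Input: (V,(H,((C,D),Z,U,(K,A,J)),M));
Scanning left-to-right, naming '(' by encounter order:
  pos 0: '(' -> open internal node _0 (depth 1)
  pos 3: '(' -> open internal node _1 (depth 2)
  pos 6: '(' -> open internal node _2 (depth 3)
  pos 7: '(' -> open internal node _3 (depth 4)
  pos 11: ')' -> close internal node _3 (now at depth 3)
  pos 17: '(' -> open internal node _4 (depth 4)
  pos 23: ')' -> close internal node _4 (now at depth 3)
  pos 24: ')' -> close internal node _2 (now at depth 2)
  pos 27: ')' -> close internal node _1 (now at depth 1)
  pos 28: ')' -> close internal node _0 (now at depth 0)
Total internal nodes: 5
BFS adjacency from root:
  _0: V _1
  _1: H _2 M
  _2: _3 Z U _4
  _3: C D
  _4: K A J

Answer: _0: V _1
_1: H _2 M
_2: _3 Z U _4
_3: C D
_4: K A J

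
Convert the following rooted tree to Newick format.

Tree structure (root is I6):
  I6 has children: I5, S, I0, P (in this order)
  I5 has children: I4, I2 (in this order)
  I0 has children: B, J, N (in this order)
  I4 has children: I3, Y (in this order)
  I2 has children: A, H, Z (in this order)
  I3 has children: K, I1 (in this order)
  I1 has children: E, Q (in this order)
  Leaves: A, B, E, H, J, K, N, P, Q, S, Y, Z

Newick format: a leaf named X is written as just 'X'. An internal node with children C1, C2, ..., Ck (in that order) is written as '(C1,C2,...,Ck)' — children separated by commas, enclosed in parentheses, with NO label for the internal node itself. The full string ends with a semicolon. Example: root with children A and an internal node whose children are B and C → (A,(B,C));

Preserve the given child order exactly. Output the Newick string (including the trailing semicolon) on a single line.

internal I6 with children ['I5', 'S', 'I0', 'P']
  internal I5 with children ['I4', 'I2']
    internal I4 with children ['I3', 'Y']
      internal I3 with children ['K', 'I1']
        leaf 'K' → 'K'
        internal I1 with children ['E', 'Q']
          leaf 'E' → 'E'
          leaf 'Q' → 'Q'
        → '(E,Q)'
      → '(K,(E,Q))'
      leaf 'Y' → 'Y'
    → '((K,(E,Q)),Y)'
    internal I2 with children ['A', 'H', 'Z']
      leaf 'A' → 'A'
      leaf 'H' → 'H'
      leaf 'Z' → 'Z'
    → '(A,H,Z)'
  → '(((K,(E,Q)),Y),(A,H,Z))'
  leaf 'S' → 'S'
  internal I0 with children ['B', 'J', 'N']
    leaf 'B' → 'B'
    leaf 'J' → 'J'
    leaf 'N' → 'N'
  → '(B,J,N)'
  leaf 'P' → 'P'
→ '((((K,(E,Q)),Y),(A,H,Z)),S,(B,J,N),P)'
Final: ((((K,(E,Q)),Y),(A,H,Z)),S,(B,J,N),P);

Answer: ((((K,(E,Q)),Y),(A,H,Z)),S,(B,J,N),P);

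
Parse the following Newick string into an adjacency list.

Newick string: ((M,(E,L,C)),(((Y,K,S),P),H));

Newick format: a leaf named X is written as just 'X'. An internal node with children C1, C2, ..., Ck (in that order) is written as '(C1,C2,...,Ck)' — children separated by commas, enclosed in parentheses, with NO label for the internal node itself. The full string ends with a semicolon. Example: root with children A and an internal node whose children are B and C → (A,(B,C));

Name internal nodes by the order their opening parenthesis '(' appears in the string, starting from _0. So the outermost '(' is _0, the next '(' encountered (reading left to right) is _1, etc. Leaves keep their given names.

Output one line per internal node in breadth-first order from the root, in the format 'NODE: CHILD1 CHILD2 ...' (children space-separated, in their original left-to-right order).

Input: ((M,(E,L,C)),(((Y,K,S),P),H));
Scanning left-to-right, naming '(' by encounter order:
  pos 0: '(' -> open internal node _0 (depth 1)
  pos 1: '(' -> open internal node _1 (depth 2)
  pos 4: '(' -> open internal node _2 (depth 3)
  pos 10: ')' -> close internal node _2 (now at depth 2)
  pos 11: ')' -> close internal node _1 (now at depth 1)
  pos 13: '(' -> open internal node _3 (depth 2)
  pos 14: '(' -> open internal node _4 (depth 3)
  pos 15: '(' -> open internal node _5 (depth 4)
  pos 21: ')' -> close internal node _5 (now at depth 3)
  pos 24: ')' -> close internal node _4 (now at depth 2)
  pos 27: ')' -> close internal node _3 (now at depth 1)
  pos 28: ')' -> close internal node _0 (now at depth 0)
Total internal nodes: 6
BFS adjacency from root:
  _0: _1 _3
  _1: M _2
  _3: _4 H
  _2: E L C
  _4: _5 P
  _5: Y K S

Answer: _0: _1 _3
_1: M _2
_3: _4 H
_2: E L C
_4: _5 P
_5: Y K S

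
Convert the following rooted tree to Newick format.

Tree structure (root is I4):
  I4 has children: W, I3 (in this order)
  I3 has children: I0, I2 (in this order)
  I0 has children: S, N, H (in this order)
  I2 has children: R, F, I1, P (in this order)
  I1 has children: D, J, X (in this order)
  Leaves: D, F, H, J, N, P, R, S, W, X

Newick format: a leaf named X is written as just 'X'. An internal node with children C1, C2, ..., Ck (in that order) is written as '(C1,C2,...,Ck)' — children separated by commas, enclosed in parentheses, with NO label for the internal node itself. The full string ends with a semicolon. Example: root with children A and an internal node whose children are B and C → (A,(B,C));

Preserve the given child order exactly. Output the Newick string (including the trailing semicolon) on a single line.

internal I4 with children ['W', 'I3']
  leaf 'W' → 'W'
  internal I3 with children ['I0', 'I2']
    internal I0 with children ['S', 'N', 'H']
      leaf 'S' → 'S'
      leaf 'N' → 'N'
      leaf 'H' → 'H'
    → '(S,N,H)'
    internal I2 with children ['R', 'F', 'I1', 'P']
      leaf 'R' → 'R'
      leaf 'F' → 'F'
      internal I1 with children ['D', 'J', 'X']
        leaf 'D' → 'D'
        leaf 'J' → 'J'
        leaf 'X' → 'X'
      → '(D,J,X)'
      leaf 'P' → 'P'
    → '(R,F,(D,J,X),P)'
  → '((S,N,H),(R,F,(D,J,X),P))'
→ '(W,((S,N,H),(R,F,(D,J,X),P)))'
Final: (W,((S,N,H),(R,F,(D,J,X),P)));

Answer: (W,((S,N,H),(R,F,(D,J,X),P)));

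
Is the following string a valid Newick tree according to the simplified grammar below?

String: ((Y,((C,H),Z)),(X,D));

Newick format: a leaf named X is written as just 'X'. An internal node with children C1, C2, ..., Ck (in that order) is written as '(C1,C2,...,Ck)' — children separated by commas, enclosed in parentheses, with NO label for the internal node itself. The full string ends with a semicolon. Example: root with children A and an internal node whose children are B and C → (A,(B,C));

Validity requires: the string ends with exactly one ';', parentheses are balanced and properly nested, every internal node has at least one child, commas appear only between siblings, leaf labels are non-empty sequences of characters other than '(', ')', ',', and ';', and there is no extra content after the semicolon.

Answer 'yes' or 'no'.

Input: ((Y,((C,H),Z)),(X,D));
Paren balance: 5 '(' vs 5 ')' OK
Ends with single ';': True
Full parse: OK
Valid: True

Answer: yes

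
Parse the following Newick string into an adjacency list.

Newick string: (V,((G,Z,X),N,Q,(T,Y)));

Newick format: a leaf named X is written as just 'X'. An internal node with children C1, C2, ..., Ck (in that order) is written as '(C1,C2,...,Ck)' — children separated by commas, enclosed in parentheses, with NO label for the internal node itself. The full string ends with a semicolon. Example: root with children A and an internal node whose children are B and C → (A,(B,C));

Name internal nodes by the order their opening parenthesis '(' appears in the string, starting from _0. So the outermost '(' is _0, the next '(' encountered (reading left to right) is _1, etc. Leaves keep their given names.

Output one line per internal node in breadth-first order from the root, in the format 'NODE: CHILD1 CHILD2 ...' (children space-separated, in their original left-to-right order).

Answer: _0: V _1
_1: _2 N Q _3
_2: G Z X
_3: T Y

Derivation:
Input: (V,((G,Z,X),N,Q,(T,Y)));
Scanning left-to-right, naming '(' by encounter order:
  pos 0: '(' -> open internal node _0 (depth 1)
  pos 3: '(' -> open internal node _1 (depth 2)
  pos 4: '(' -> open internal node _2 (depth 3)
  pos 10: ')' -> close internal node _2 (now at depth 2)
  pos 16: '(' -> open internal node _3 (depth 3)
  pos 20: ')' -> close internal node _3 (now at depth 2)
  pos 21: ')' -> close internal node _1 (now at depth 1)
  pos 22: ')' -> close internal node _0 (now at depth 0)
Total internal nodes: 4
BFS adjacency from root:
  _0: V _1
  _1: _2 N Q _3
  _2: G Z X
  _3: T Y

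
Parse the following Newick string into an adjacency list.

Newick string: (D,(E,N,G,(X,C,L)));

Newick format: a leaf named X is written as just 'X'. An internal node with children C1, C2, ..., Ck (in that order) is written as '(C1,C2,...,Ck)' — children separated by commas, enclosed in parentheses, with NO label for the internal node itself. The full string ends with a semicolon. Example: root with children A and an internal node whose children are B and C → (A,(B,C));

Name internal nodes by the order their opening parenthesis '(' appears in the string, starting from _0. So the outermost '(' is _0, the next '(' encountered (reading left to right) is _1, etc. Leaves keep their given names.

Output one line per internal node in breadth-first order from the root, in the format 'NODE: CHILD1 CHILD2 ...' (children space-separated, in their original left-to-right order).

Answer: _0: D _1
_1: E N G _2
_2: X C L

Derivation:
Input: (D,(E,N,G,(X,C,L)));
Scanning left-to-right, naming '(' by encounter order:
  pos 0: '(' -> open internal node _0 (depth 1)
  pos 3: '(' -> open internal node _1 (depth 2)
  pos 10: '(' -> open internal node _2 (depth 3)
  pos 16: ')' -> close internal node _2 (now at depth 2)
  pos 17: ')' -> close internal node _1 (now at depth 1)
  pos 18: ')' -> close internal node _0 (now at depth 0)
Total internal nodes: 3
BFS adjacency from root:
  _0: D _1
  _1: E N G _2
  _2: X C L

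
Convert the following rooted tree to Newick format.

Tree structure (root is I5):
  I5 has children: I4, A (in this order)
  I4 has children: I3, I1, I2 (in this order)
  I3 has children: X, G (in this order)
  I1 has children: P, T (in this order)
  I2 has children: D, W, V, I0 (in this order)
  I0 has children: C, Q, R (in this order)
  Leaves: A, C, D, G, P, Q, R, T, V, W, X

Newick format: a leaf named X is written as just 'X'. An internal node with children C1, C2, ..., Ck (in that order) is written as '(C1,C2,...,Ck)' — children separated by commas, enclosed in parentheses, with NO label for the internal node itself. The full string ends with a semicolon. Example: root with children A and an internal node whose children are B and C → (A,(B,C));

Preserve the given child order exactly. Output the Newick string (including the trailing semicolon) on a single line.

Answer: (((X,G),(P,T),(D,W,V,(C,Q,R))),A);

Derivation:
internal I5 with children ['I4', 'A']
  internal I4 with children ['I3', 'I1', 'I2']
    internal I3 with children ['X', 'G']
      leaf 'X' → 'X'
      leaf 'G' → 'G'
    → '(X,G)'
    internal I1 with children ['P', 'T']
      leaf 'P' → 'P'
      leaf 'T' → 'T'
    → '(P,T)'
    internal I2 with children ['D', 'W', 'V', 'I0']
      leaf 'D' → 'D'
      leaf 'W' → 'W'
      leaf 'V' → 'V'
      internal I0 with children ['C', 'Q', 'R']
        leaf 'C' → 'C'
        leaf 'Q' → 'Q'
        leaf 'R' → 'R'
      → '(C,Q,R)'
    → '(D,W,V,(C,Q,R))'
  → '((X,G),(P,T),(D,W,V,(C,Q,R)))'
  leaf 'A' → 'A'
→ '(((X,G),(P,T),(D,W,V,(C,Q,R))),A)'
Final: (((X,G),(P,T),(D,W,V,(C,Q,R))),A);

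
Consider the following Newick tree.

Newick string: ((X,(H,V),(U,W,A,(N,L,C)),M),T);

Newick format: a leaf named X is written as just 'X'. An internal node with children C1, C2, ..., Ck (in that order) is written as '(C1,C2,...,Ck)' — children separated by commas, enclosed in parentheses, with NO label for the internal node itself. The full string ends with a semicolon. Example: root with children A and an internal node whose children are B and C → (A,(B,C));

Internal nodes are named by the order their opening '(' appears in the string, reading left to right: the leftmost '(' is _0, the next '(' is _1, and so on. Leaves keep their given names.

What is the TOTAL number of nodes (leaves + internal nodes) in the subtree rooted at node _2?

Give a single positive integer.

Newick: ((X,(H,V),(U,W,A,(N,L,C)),M),T);
Locate _2: it is the '(' at position 4 (the 3rd '(' reading left to right).
Query: subtree rooted at _2
_2: subtree_size = 1 + 2
  H: subtree_size = 1 + 0
  V: subtree_size = 1 + 0
Total subtree size of _2: 3

Answer: 3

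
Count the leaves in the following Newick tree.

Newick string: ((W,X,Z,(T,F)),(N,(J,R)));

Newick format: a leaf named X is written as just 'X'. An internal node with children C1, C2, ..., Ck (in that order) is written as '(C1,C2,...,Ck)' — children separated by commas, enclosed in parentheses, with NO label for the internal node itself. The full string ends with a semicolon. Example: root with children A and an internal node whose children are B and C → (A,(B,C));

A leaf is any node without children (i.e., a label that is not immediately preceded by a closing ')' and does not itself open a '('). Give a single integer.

Newick: ((W,X,Z,(T,F)),(N,(J,R)));
Scan left-to-right; a leaf is any maximal label run not followed by '(':
  pos 2: leaf 'W' → count = 1
  pos 4: leaf 'X' → count = 2
  pos 6: leaf 'Z' → count = 3
  pos 9: leaf 'T' → count = 4
  pos 11: leaf 'F' → count = 5
  pos 16: leaf 'N' → count = 6
  pos 19: leaf 'J' → count = 7
  pos 21: leaf 'R' → count = 8
Total leaves: 8

Answer: 8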